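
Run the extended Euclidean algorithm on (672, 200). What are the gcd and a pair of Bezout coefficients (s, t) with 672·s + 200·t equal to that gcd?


Euclidean algorithm on (672, 200) — divide until remainder is 0:
  672 = 3 · 200 + 72
  200 = 2 · 72 + 56
  72 = 1 · 56 + 16
  56 = 3 · 16 + 8
  16 = 2 · 8 + 0
gcd(672, 200) = 8.
Track Bezout coefficients alongside the remainders: start with r₀ = 672 = a·1 + b·0 (s = 1, t = 0) and r₁ = 200 = a·0 + b·1 (s = 0, t = 1); each new remainder r_{k+1} = r_{k-1} − q_k·r_k inherits s_{k+1} = s_{k-1} − q_k·s_k, t_{k+1} = t_{k-1} − q_k·t_k, so r_k = a·s_k + b·t_k at every step:
  q = 3: r = 72, s = 1 − 3·0 = 1, t = 0 − 3·1 = -3  (check: 672·1 + 200·(-3) = 72)
  q = 2: r = 56, s = 0 − 2·1 = -2, t = 1 − 2·(-3) = 7  (check: 672·(-2) + 200·7 = 56)
  q = 1: r = 16, s = 1 − 1·(-2) = 3, t = -3 − 1·7 = -10  (check: 672·3 + 200·(-10) = 16)
  q = 3: r = 8, s = -2 − 3·3 = -11, t = 7 − 3·(-10) = 37  (check: 672·(-11) + 200·37 = 8)
The row with r = 8 (the gcd) gives the Bezout coefficients s = -11, t = 37.
Result: 672 · (-11) + 200 · (37) = 8.

gcd(672, 200) = 8; s = -11, t = 37 (check: 672·(-11) + 200·37 = 8).


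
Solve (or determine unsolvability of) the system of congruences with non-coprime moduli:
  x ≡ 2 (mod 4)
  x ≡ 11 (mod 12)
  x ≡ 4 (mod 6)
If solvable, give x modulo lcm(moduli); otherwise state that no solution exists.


Moduli 4, 12, 6 are not pairwise coprime, so CRT works modulo lcm(m_i) when all pairwise compatibility conditions hold.
Pairwise compatibility: gcd(m_i, m_j) must divide a_i - a_j for every pair.
Merge one congruence at a time:
  Start: x ≡ 2 (mod 4).
  Combine with x ≡ 11 (mod 12): gcd(4, 12) = 4, and 11 - 2 = 9 is NOT divisible by 4.
    ⇒ system is inconsistent (no integer solution).

No solution (the system is inconsistent).


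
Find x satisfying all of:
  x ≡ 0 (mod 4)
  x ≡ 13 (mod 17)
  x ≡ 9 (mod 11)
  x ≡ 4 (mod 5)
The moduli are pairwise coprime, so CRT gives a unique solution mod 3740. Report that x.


Product of moduli M = 4 · 17 · 11 · 5 = 3740.
Merge one congruence at a time:
  Start: x ≡ 0 (mod 4).
  Combine with x ≡ 13 (mod 17); new modulus lcm = 68.
    Write x = 0 + 4·t and substitute into x ≡ 13 (mod 17): 4·t ≡ 13 − 0 = 13 (mod 17).
    The inverse of 4 mod 17 is 13 (since 4·13 = 52 = 3·17 + 1), so t ≡ 13·13 = 169 ≡ 16 (mod 17).
    Then x = 0 + 4·16 = 64, valid modulo lcm(4, 17) = 68: x ≡ 64 (mod 68).
  Combine with x ≡ 9 (mod 11); new modulus lcm = 748.
    Write x = 64 + 68·t and substitute into x ≡ 9 (mod 11): 68·t ≡ 9 − 64 = -55 (mod 11).
    Reduce coefficients mod 11: 2·t ≡ 0 (mod 11).
    The inverse of 2 mod 11 is 6 (since 2·6 = 12 = 1·11 + 1), so t ≡ 6·0 = 0 ≡ 0 (mod 11).
    Then x = 64 + 68·0 = 64, valid modulo lcm(68, 11) = 748: x ≡ 64 (mod 748).
  Combine with x ≡ 4 (mod 5); new modulus lcm = 3740.
    Write x = 64 + 748·t and substitute into x ≡ 4 (mod 5): 748·t ≡ 4 − 64 = -60 (mod 5).
    Reduce coefficients mod 5: 3·t ≡ 0 (mod 5).
    The inverse of 3 mod 5 is 2 (since 3·2 = 6 = 1·5 + 1), so t ≡ 2·0 = 0 ≡ 0 (mod 5).
    Then x = 64 + 748·0 = 64, valid modulo lcm(748, 5) = 3740: x ≡ 64 (mod 3740).
Verify against each original: 64 mod 4 = 0, 64 mod 17 = 13, 64 mod 11 = 9, 64 mod 5 = 4.

x ≡ 64 (mod 3740).


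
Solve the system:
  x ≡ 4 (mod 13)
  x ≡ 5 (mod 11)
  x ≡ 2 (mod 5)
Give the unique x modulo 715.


Moduli 13, 11, 5 are pairwise coprime; by CRT there is a unique solution modulo M = 13 · 11 · 5 = 715.
Solve pairwise, accumulating the modulus:
  Start with x ≡ 4 (mod 13).
  Combine with x ≡ 5 (mod 11): since gcd(13, 11) = 1, we get a unique residue mod 143.
    Write x = 4 + 13·t and substitute into x ≡ 5 (mod 11): 13·t ≡ 5 − 4 = 1 (mod 11).
    Reduce coefficients mod 11: 2·t ≡ 1 (mod 11).
    The inverse of 2 mod 11 is 6 (since 2·6 = 12 = 1·11 + 1), so t ≡ 6·1 = 6 ≡ 6 (mod 11).
    Then x = 4 + 13·6 = 82, valid modulo lcm(13, 11) = 143: x ≡ 82 (mod 143).
  Combine with x ≡ 2 (mod 5): since gcd(143, 5) = 1, we get a unique residue mod 715.
    Write x = 82 + 143·t and substitute into x ≡ 2 (mod 5): 143·t ≡ 2 − 82 = -80 (mod 5).
    Reduce coefficients mod 5: 3·t ≡ 0 (mod 5).
    The inverse of 3 mod 5 is 2 (since 3·2 = 6 = 1·5 + 1), so t ≡ 2·0 = 0 ≡ 0 (mod 5).
    Then x = 82 + 143·0 = 82, valid modulo lcm(143, 5) = 715: x ≡ 82 (mod 715).
Verify: 82 mod 13 = 4 ✓, 82 mod 11 = 5 ✓, 82 mod 5 = 2 ✓.

x ≡ 82 (mod 715).


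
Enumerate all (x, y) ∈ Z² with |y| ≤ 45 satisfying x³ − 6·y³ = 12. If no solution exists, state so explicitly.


The equation is x³ - 6y³ = 12. For fixed y, x³ = 6·y³ + 12, so a solution requires the RHS to be a perfect cube.
Strategy: iterate y from -45 to 45, compute RHS = 6·y³ + 12, and check whether it is a (positive or negative) perfect cube.
Check small values of y:
  y = 0: RHS = 12 is not a perfect cube.
  y = 1: RHS = 18 is not a perfect cube.
  y = -1: RHS = 6 is not a perfect cube.
  y = 2: RHS = 60 is not a perfect cube.
  y = -2: RHS = -36 is not a perfect cube.
  y = 3: RHS = 174 is not a perfect cube.
  y = -3: RHS = -150 is not a perfect cube.
Continuing the search up to |y| = 45 finds no solutions either.
No (x, y) in the scanned range satisfies the equation.

No integer solutions with |y| ≤ 45.


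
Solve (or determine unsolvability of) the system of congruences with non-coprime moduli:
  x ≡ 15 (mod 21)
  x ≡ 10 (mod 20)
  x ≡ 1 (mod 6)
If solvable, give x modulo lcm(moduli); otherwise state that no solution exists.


Moduli 21, 20, 6 are not pairwise coprime, so CRT works modulo lcm(m_i) when all pairwise compatibility conditions hold.
Pairwise compatibility: gcd(m_i, m_j) must divide a_i - a_j for every pair.
Merge one congruence at a time:
  Start: x ≡ 15 (mod 21).
  Combine with x ≡ 10 (mod 20): gcd(21, 20) = 1; 10 - 15 = -5, which IS divisible by 1, so compatible.
    Write x = 15 + 21·t and substitute into x ≡ 10 (mod 20): 21·t ≡ 10 − 15 = -5 (mod 20).
    Reduce coefficients mod 20: 1·t ≡ 15 (mod 20).
    So t ≡ 15 (mod 20).
    Then x = 15 + 21·15 = 330, valid modulo lcm(21, 20) = 420: x ≡ 330 (mod 420).
  Combine with x ≡ 1 (mod 6): gcd(420, 6) = 6, and 1 - 330 = -329 is NOT divisible by 6.
    ⇒ system is inconsistent (no integer solution).

No solution (the system is inconsistent).


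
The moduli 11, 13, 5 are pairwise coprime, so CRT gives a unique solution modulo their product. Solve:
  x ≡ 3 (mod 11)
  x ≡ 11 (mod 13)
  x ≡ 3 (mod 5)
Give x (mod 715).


Moduli 11, 13, 5 are pairwise coprime; by CRT there is a unique solution modulo M = 11 · 13 · 5 = 715.
Solve pairwise, accumulating the modulus:
  Start with x ≡ 3 (mod 11).
  Combine with x ≡ 11 (mod 13): since gcd(11, 13) = 1, we get a unique residue mod 143.
    Write x = 3 + 11·t and substitute into x ≡ 11 (mod 13): 11·t ≡ 11 − 3 = 8 (mod 13).
    The inverse of 11 mod 13 is 6 (since 11·6 = 66 = 5·13 + 1), so t ≡ 6·8 = 48 ≡ 9 (mod 13).
    Then x = 3 + 11·9 = 102, valid modulo lcm(11, 13) = 143: x ≡ 102 (mod 143).
  Combine with x ≡ 3 (mod 5): since gcd(143, 5) = 1, we get a unique residue mod 715.
    Write x = 102 + 143·t and substitute into x ≡ 3 (mod 5): 143·t ≡ 3 − 102 = -99 (mod 5).
    Reduce coefficients mod 5: 3·t ≡ 1 (mod 5).
    The inverse of 3 mod 5 is 2 (since 3·2 = 6 = 1·5 + 1), so t ≡ 2·1 = 2 ≡ 2 (mod 5).
    Then x = 102 + 143·2 = 388, valid modulo lcm(143, 5) = 715: x ≡ 388 (mod 715).
Verify: 388 mod 11 = 3 ✓, 388 mod 13 = 11 ✓, 388 mod 5 = 3 ✓.

x ≡ 388 (mod 715).


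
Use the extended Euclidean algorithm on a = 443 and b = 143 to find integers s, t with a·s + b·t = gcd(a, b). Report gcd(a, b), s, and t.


Euclidean algorithm on (443, 143) — divide until remainder is 0:
  443 = 3 · 143 + 14
  143 = 10 · 14 + 3
  14 = 4 · 3 + 2
  3 = 1 · 2 + 1
  2 = 2 · 1 + 0
gcd(443, 143) = 1.
Track Bezout coefficients alongside the remainders: start with r₀ = 443 = a·1 + b·0 (s = 1, t = 0) and r₁ = 143 = a·0 + b·1 (s = 0, t = 1); each new remainder r_{k+1} = r_{k-1} − q_k·r_k inherits s_{k+1} = s_{k-1} − q_k·s_k, t_{k+1} = t_{k-1} − q_k·t_k, so r_k = a·s_k + b·t_k at every step:
  q = 3: r = 14, s = 1 − 3·0 = 1, t = 0 − 3·1 = -3  (check: 443·1 + 143·(-3) = 14)
  q = 10: r = 3, s = 0 − 10·1 = -10, t = 1 − 10·(-3) = 31  (check: 443·(-10) + 143·31 = 3)
  q = 4: r = 2, s = 1 − 4·(-10) = 41, t = -3 − 4·31 = -127  (check: 443·41 + 143·(-127) = 2)
  q = 1: r = 1, s = -10 − 1·41 = -51, t = 31 − 1·(-127) = 158  (check: 443·(-51) + 143·158 = 1)
The row with r = 1 (the gcd) gives the Bezout coefficients s = -51, t = 158.
Result: 443 · (-51) + 143 · (158) = 1.

gcd(443, 143) = 1; s = -51, t = 158 (check: 443·(-51) + 143·158 = 1).


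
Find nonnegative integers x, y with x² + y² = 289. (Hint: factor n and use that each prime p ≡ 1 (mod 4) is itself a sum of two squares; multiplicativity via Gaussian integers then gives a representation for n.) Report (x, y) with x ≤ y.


Step 1: Factor n = 289 = 17^2.
Step 2: Check the mod-4 condition on each prime factor: 17 ≡ 1 (mod 4), exponent 2.
All primes ≡ 3 (mod 4) appear to even exponent (or don't appear), so by the two-squares theorem n IS expressible as a sum of two squares.
Step 3: Build a representation. Here n = 17 · 17 is a product of primes ≡ 1 (mod 4). Each prime p ≡ 1 (mod 4) is itself a sum of two squares; find a² by testing p − a² for a perfect square:
  17: 17 − 1² = 16 = 4² ⇒ 17 = 1² + 4².
  Combine using the Brahmagupta–Fibonacci identity (a² + b²)(c² + d²) = (ac − bd)² + (ad + bc)² = (ac + bd)² + (ad − bc)²:
  17 · 17 = 289: from (1² + 4²)(1² + 4²), take (1·1 − 4·4, 1·4 + 4·1) = (1 − 16, 4 + 4) = (-15, 8); dropping signs (only squares matter) gives (15, 8); check 15² + 8² = 225 + 64 = 289 ✓.
Step 4: Order so x ≤ y and verify: 8² + 15² = 64 + 225 = 289 = n. ✓

n = 289 = 8² + 15² (one valid representation with x ≤ y).


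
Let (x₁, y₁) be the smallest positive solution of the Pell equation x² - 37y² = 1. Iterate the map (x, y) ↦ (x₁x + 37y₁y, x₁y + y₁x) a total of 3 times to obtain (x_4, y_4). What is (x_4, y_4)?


Step 1: Find the fundamental solution (x₁, y₁) of x² - 37y² = 1.
  Expand √37 as a continued fraction. a₀ = ⌊√37⌋ = 6; iterate m_{k+1} = d_k·a_k − m_k, d_{k+1} = (37 − m_{k+1}²)/d_k, a_{k+1} = ⌊(a₀ + m_{k+1})/d_{k+1}⌋ (starting m₀ = 0, d₀ = 1), with convergents p_k = a_k·p_{k-1} + p_{k-2}, q_k = a_k·q_{k-1} + q_{k-2} (p₋₁ = 1, q₋₁ = 0):
  k = 0: a₀ = 6; p₀/q₀ = 6/1; p₀² − 37·q₀² = 36 − 37 = -1.
  k = 1: m = 6, d = 1, a = ⌊(6 + 6)/1⌋ = 12; p/q = (12·6 + 1)/(12·1 + 0) = 73/12; p² − 37·q² = 5329 − 5328 = 1.
  The first convergent with p² − 37·q² = 1 gives the fundamental solution (x₁, y₁) = (73, 12).
Step 2: Apply the recurrence (x_{n+1}, y_{n+1}) = (x₁x_n + 37y₁y_n, x₁y_n + y₁x_n) repeatedly.
  From (x_1, y_1) = (73, 12): x_2 = 73·73 + 37·12·12 = 10657; y_2 = 73·12 + 12·73 = 1752.
  From (x_2, y_2) = (10657, 1752): x_3 = 73·10657 + 37·12·1752 = 1555849; y_3 = 73·1752 + 12·10657 = 255780.
  From (x_3, y_3) = (1555849, 255780): x_4 = 73·1555849 + 37·12·255780 = 227143297; y_4 = 73·255780 + 12·1555849 = 37342128.
Step 3: Verify x_4² - 37·y_4² = 51594077372030209 - 51594077372030208 = 1 (should be 1). ✓

(x_1, y_1) = (73, 12); (x_4, y_4) = (227143297, 37342128).


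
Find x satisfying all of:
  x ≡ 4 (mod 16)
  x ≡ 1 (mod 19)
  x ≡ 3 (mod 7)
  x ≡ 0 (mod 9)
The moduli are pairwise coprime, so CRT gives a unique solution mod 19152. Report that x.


Product of moduli M = 16 · 19 · 7 · 9 = 19152.
Merge one congruence at a time:
  Start: x ≡ 4 (mod 16).
  Combine with x ≡ 1 (mod 19); new modulus lcm = 304.
    Write x = 4 + 16·t and substitute into x ≡ 1 (mod 19): 16·t ≡ 1 − 4 = -3 (mod 19).
    Reduce coefficients mod 19: 16·t ≡ 16 (mod 19).
    The inverse of 16 mod 19 is 6 (since 16·6 = 96 = 5·19 + 1), so t ≡ 6·16 = 96 ≡ 1 (mod 19).
    Then x = 4 + 16·1 = 20, valid modulo lcm(16, 19) = 304: x ≡ 20 (mod 304).
  Combine with x ≡ 3 (mod 7); new modulus lcm = 2128.
    Write x = 20 + 304·t and substitute into x ≡ 3 (mod 7): 304·t ≡ 3 − 20 = -17 (mod 7).
    Reduce coefficients mod 7: 3·t ≡ 4 (mod 7).
    The inverse of 3 mod 7 is 5 (since 3·5 = 15 = 2·7 + 1), so t ≡ 5·4 = 20 ≡ 6 (mod 7).
    Then x = 20 + 304·6 = 1844, valid modulo lcm(304, 7) = 2128: x ≡ 1844 (mod 2128).
  Combine with x ≡ 0 (mod 9); new modulus lcm = 19152.
    Write x = 1844 + 2128·t and substitute into x ≡ 0 (mod 9): 2128·t ≡ 0 − 1844 = -1844 (mod 9).
    Reduce coefficients mod 9: 4·t ≡ 1 (mod 9).
    The inverse of 4 mod 9 is 7 (since 4·7 = 28 = 3·9 + 1), so t ≡ 7·1 = 7 ≡ 7 (mod 9).
    Then x = 1844 + 2128·7 = 16740, valid modulo lcm(2128, 9) = 19152: x ≡ 16740 (mod 19152).
Verify against each original: 16740 mod 16 = 4, 16740 mod 19 = 1, 16740 mod 7 = 3, 16740 mod 9 = 0.

x ≡ 16740 (mod 19152).


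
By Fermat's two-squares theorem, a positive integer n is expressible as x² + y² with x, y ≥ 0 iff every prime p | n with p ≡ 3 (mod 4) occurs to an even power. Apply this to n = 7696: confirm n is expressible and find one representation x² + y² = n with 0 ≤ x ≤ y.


Step 1: Factor n = 7696 = 2^4 · 13 · 37.
Step 2: Check the mod-4 condition on each prime factor: 2 = 2 (special); 13 ≡ 1 (mod 4), exponent 1; 37 ≡ 1 (mod 4), exponent 1.
All primes ≡ 3 (mod 4) appear to even exponent (or don't appear), so by the two-squares theorem n IS expressible as a sum of two squares.
Step 3: Build a representation. Group n = k² · m with k = 4 and m = 13 · 37 = 481 (a product of primes ≡ 1 (mod 4)); a representation of m scales to one of n via (k·x)² + (k·y)² = k²(x² + y²). Each prime p ≡ 1 (mod 4) is itself a sum of two squares; find a² by testing p − a² for a perfect square:
  13: 13 − 1² = 12, 13 − 2² = 9 = 3² ⇒ 13 = 2² + 3².
  37: 37 − 1² = 36 = 6² ⇒ 37 = 1² + 6².
  Combine using the Brahmagupta–Fibonacci identity (a² + b²)(c² + d²) = (ac − bd)² + (ad + bc)² = (ac + bd)² + (ad − bc)²:
  13 · 37 = 481: from (2² + 3²)(1² + 6²), take (2·1 − 3·6, 2·6 + 3·1) = (2 − 18, 12 + 3) = (-16, 15); dropping signs (only squares matter) gives (16, 15); check 16² + 15² = 256 + 225 = 481 ✓.
  Scale by k = 4: (4·16, 4·15) = (64, 60).
Step 4: Order so x ≤ y and verify: 60² + 64² = 3600 + 4096 = 7696 = n. ✓

n = 7696 = 60² + 64² (one valid representation with x ≤ y).


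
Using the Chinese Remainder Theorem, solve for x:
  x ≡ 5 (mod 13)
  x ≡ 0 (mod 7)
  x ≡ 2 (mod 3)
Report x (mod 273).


Moduli 13, 7, 3 are pairwise coprime; by CRT there is a unique solution modulo M = 13 · 7 · 3 = 273.
Solve pairwise, accumulating the modulus:
  Start with x ≡ 5 (mod 13).
  Combine with x ≡ 0 (mod 7): since gcd(13, 7) = 1, we get a unique residue mod 91.
    Write x = 5 + 13·t and substitute into x ≡ 0 (mod 7): 13·t ≡ 0 − 5 = -5 (mod 7).
    Reduce coefficients mod 7: 6·t ≡ 2 (mod 7).
    The inverse of 6 mod 7 is 6 (since 6·6 = 36 = 5·7 + 1), so t ≡ 6·2 = 12 ≡ 5 (mod 7).
    Then x = 5 + 13·5 = 70, valid modulo lcm(13, 7) = 91: x ≡ 70 (mod 91).
  Combine with x ≡ 2 (mod 3): since gcd(91, 3) = 1, we get a unique residue mod 273.
    Write x = 70 + 91·t and substitute into x ≡ 2 (mod 3): 91·t ≡ 2 − 70 = -68 (mod 3).
    Reduce coefficients mod 3: 1·t ≡ 1 (mod 3).
    So t ≡ 1 (mod 3).
    Then x = 70 + 91·1 = 161, valid modulo lcm(91, 3) = 273: x ≡ 161 (mod 273).
Verify: 161 mod 13 = 5 ✓, 161 mod 7 = 0 ✓, 161 mod 3 = 2 ✓.

x ≡ 161 (mod 273).


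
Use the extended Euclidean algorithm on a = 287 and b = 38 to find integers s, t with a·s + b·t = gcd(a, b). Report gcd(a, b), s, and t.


Euclidean algorithm on (287, 38) — divide until remainder is 0:
  287 = 7 · 38 + 21
  38 = 1 · 21 + 17
  21 = 1 · 17 + 4
  17 = 4 · 4 + 1
  4 = 4 · 1 + 0
gcd(287, 38) = 1.
Track Bezout coefficients alongside the remainders: start with r₀ = 287 = a·1 + b·0 (s = 1, t = 0) and r₁ = 38 = a·0 + b·1 (s = 0, t = 1); each new remainder r_{k+1} = r_{k-1} − q_k·r_k inherits s_{k+1} = s_{k-1} − q_k·s_k, t_{k+1} = t_{k-1} − q_k·t_k, so r_k = a·s_k + b·t_k at every step:
  q = 7: r = 21, s = 1 − 7·0 = 1, t = 0 − 7·1 = -7  (check: 287·1 + 38·(-7) = 21)
  q = 1: r = 17, s = 0 − 1·1 = -1, t = 1 − 1·(-7) = 8  (check: 287·(-1) + 38·8 = 17)
  q = 1: r = 4, s = 1 − 1·(-1) = 2, t = -7 − 1·8 = -15  (check: 287·2 + 38·(-15) = 4)
  q = 4: r = 1, s = -1 − 4·2 = -9, t = 8 − 4·(-15) = 68  (check: 287·(-9) + 38·68 = 1)
The row with r = 1 (the gcd) gives the Bezout coefficients s = -9, t = 68.
Result: 287 · (-9) + 38 · (68) = 1.

gcd(287, 38) = 1; s = -9, t = 68 (check: 287·(-9) + 38·68 = 1).


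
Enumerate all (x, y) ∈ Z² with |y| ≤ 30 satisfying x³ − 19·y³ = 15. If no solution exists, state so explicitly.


The equation is x³ - 19y³ = 15. For fixed y, x³ = 19·y³ + 15, so a solution requires the RHS to be a perfect cube.
Strategy: iterate y from -30 to 30, compute RHS = 19·y³ + 15, and check whether it is a (positive or negative) perfect cube.
Check small values of y:
  y = 0: RHS = 15 is not a perfect cube.
  y = 1: RHS = 34 is not a perfect cube.
  y = -1: RHS = -4 is not a perfect cube.
  y = 2: RHS = 167 is not a perfect cube.
  y = -2: RHS = -137 is not a perfect cube.
  y = 3: RHS = 528 is not a perfect cube.
  y = -3: RHS = -498 is not a perfect cube.
Continuing the search up to |y| = 30 finds no solutions either.
No (x, y) in the scanned range satisfies the equation.

No integer solutions with |y| ≤ 30.


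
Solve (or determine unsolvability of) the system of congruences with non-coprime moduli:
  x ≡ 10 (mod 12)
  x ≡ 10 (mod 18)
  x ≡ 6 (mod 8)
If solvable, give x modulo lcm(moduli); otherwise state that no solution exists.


Moduli 12, 18, 8 are not pairwise coprime, so CRT works modulo lcm(m_i) when all pairwise compatibility conditions hold.
Pairwise compatibility: gcd(m_i, m_j) must divide a_i - a_j for every pair.
Merge one congruence at a time:
  Start: x ≡ 10 (mod 12).
  Combine with x ≡ 10 (mod 18): gcd(12, 18) = 6; 10 - 10 = 0, which IS divisible by 6, so compatible.
    Write x = 10 + 12·t and substitute into x ≡ 10 (mod 18): 12·t ≡ 10 − 10 = 0 (mod 18).
    Divide the congruence (and modulus) by g = 6: 2·t ≡ 0 (mod 3).
    The inverse of 2 mod 3 is 2 (since 2·2 = 4 = 1·3 + 1), so t ≡ 2·0 = 0 ≡ 0 (mod 3).
    Then x = 10 + 12·0 = 10, valid modulo lcm(12, 18) = 36: x ≡ 10 (mod 36).
  Combine with x ≡ 6 (mod 8): gcd(36, 8) = 4; 6 - 10 = -4, which IS divisible by 4, so compatible.
    Write x = 10 + 36·t and substitute into x ≡ 6 (mod 8): 36·t ≡ 6 − 10 = -4 (mod 8).
    Divide the congruence (and modulus) by g = 4: 9·t ≡ -1 (mod 2).
    Reduce coefficients mod 2: 1·t ≡ 1 (mod 2).
    So t ≡ 1 (mod 2).
    Then x = 10 + 36·1 = 46, valid modulo lcm(36, 8) = 72: x ≡ 46 (mod 72).
Verify: 46 mod 12 = 10, 46 mod 18 = 10, 46 mod 8 = 6.

x ≡ 46 (mod 72).


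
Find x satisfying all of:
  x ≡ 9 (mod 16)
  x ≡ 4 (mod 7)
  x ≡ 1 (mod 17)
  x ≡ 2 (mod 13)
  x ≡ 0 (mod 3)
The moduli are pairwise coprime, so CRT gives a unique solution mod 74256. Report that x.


Product of moduli M = 16 · 7 · 17 · 13 · 3 = 74256.
Merge one congruence at a time:
  Start: x ≡ 9 (mod 16).
  Combine with x ≡ 4 (mod 7); new modulus lcm = 112.
    Write x = 9 + 16·t and substitute into x ≡ 4 (mod 7): 16·t ≡ 4 − 9 = -5 (mod 7).
    Reduce coefficients mod 7: 2·t ≡ 2 (mod 7).
    The inverse of 2 mod 7 is 4 (since 2·4 = 8 = 1·7 + 1), so t ≡ 4·2 = 8 ≡ 1 (mod 7).
    Then x = 9 + 16·1 = 25, valid modulo lcm(16, 7) = 112: x ≡ 25 (mod 112).
  Combine with x ≡ 1 (mod 17); new modulus lcm = 1904.
    Write x = 25 + 112·t and substitute into x ≡ 1 (mod 17): 112·t ≡ 1 − 25 = -24 (mod 17).
    Reduce coefficients mod 17: 10·t ≡ 10 (mod 17).
    The inverse of 10 mod 17 is 12 (since 10·12 = 120 = 7·17 + 1), so t ≡ 12·10 = 120 ≡ 1 (mod 17).
    Then x = 25 + 112·1 = 137, valid modulo lcm(112, 17) = 1904: x ≡ 137 (mod 1904).
  Combine with x ≡ 2 (mod 13); new modulus lcm = 24752.
    Write x = 137 + 1904·t and substitute into x ≡ 2 (mod 13): 1904·t ≡ 2 − 137 = -135 (mod 13).
    Reduce coefficients mod 13: 6·t ≡ 8 (mod 13).
    The inverse of 6 mod 13 is 11 (since 6·11 = 66 = 5·13 + 1), so t ≡ 11·8 = 88 ≡ 10 (mod 13).
    Then x = 137 + 1904·10 = 19177, valid modulo lcm(1904, 13) = 24752: x ≡ 19177 (mod 24752).
  Combine with x ≡ 0 (mod 3); new modulus lcm = 74256.
    Write x = 19177 + 24752·t and substitute into x ≡ 0 (mod 3): 24752·t ≡ 0 − 19177 = -19177 (mod 3).
    Reduce coefficients mod 3: 2·t ≡ 2 (mod 3).
    The inverse of 2 mod 3 is 2 (since 2·2 = 4 = 1·3 + 1), so t ≡ 2·2 = 4 ≡ 1 (mod 3).
    Then x = 19177 + 24752·1 = 43929, valid modulo lcm(24752, 3) = 74256: x ≡ 43929 (mod 74256).
Verify against each original: 43929 mod 16 = 9, 43929 mod 7 = 4, 43929 mod 17 = 1, 43929 mod 13 = 2, 43929 mod 3 = 0.

x ≡ 43929 (mod 74256).


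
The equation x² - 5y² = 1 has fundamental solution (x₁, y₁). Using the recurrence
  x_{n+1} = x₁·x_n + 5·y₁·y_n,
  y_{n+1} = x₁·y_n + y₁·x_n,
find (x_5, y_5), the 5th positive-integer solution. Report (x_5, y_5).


Step 1: Find the fundamental solution (x₁, y₁) of x² - 5y² = 1.
  Expand √5 as a continued fraction. a₀ = ⌊√5⌋ = 2; iterate m_{k+1} = d_k·a_k − m_k, d_{k+1} = (5 − m_{k+1}²)/d_k, a_{k+1} = ⌊(a₀ + m_{k+1})/d_{k+1}⌋ (starting m₀ = 0, d₀ = 1), with convergents p_k = a_k·p_{k-1} + p_{k-2}, q_k = a_k·q_{k-1} + q_{k-2} (p₋₁ = 1, q₋₁ = 0):
  k = 0: a₀ = 2; p₀/q₀ = 2/1; p₀² − 5·q₀² = 4 − 5 = -1.
  k = 1: m = 2, d = 1, a = ⌊(2 + 2)/1⌋ = 4; p/q = (4·2 + 1)/(4·1 + 0) = 9/4; p² − 5·q² = 81 − 80 = 1.
  The first convergent with p² − 5·q² = 1 gives the fundamental solution (x₁, y₁) = (9, 4).
Step 2: Apply the recurrence (x_{n+1}, y_{n+1}) = (x₁x_n + 5y₁y_n, x₁y_n + y₁x_n) repeatedly.
  From (x_1, y_1) = (9, 4): x_2 = 9·9 + 5·4·4 = 161; y_2 = 9·4 + 4·9 = 72.
  From (x_2, y_2) = (161, 72): x_3 = 9·161 + 5·4·72 = 2889; y_3 = 9·72 + 4·161 = 1292.
  From (x_3, y_3) = (2889, 1292): x_4 = 9·2889 + 5·4·1292 = 51841; y_4 = 9·1292 + 4·2889 = 23184.
  From (x_4, y_4) = (51841, 23184): x_5 = 9·51841 + 5·4·23184 = 930249; y_5 = 9·23184 + 4·51841 = 416020.
Step 3: Verify x_5² - 5·y_5² = 865363202001 - 865363202000 = 1 (should be 1). ✓

(x_1, y_1) = (9, 4); (x_5, y_5) = (930249, 416020).


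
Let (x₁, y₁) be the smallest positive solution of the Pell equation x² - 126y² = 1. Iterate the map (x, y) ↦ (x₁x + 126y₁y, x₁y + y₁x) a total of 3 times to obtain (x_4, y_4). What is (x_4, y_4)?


Step 1: Find the fundamental solution (x₁, y₁) of x² - 126y² = 1.
  Expand √126 as a continued fraction. a₀ = ⌊√126⌋ = 11; iterate m_{k+1} = d_k·a_k − m_k, d_{k+1} = (126 − m_{k+1}²)/d_k, a_{k+1} = ⌊(a₀ + m_{k+1})/d_{k+1}⌋ (starting m₀ = 0, d₀ = 1), with convergents p_k = a_k·p_{k-1} + p_{k-2}, q_k = a_k·q_{k-1} + q_{k-2} (p₋₁ = 1, q₋₁ = 0):
  k = 0: a₀ = 11; p₀/q₀ = 11/1; p₀² − 126·q₀² = 121 − 126 = -5.
  k = 1: m = 11, d = 5, a = ⌊(11 + 11)/5⌋ = 4; p/q = (4·11 + 1)/(4·1 + 0) = 45/4; p² − 126·q² = 2025 − 2016 = 9.
  k = 2: m = 9, d = 9, a = ⌊(11 + 9)/9⌋ = 2; p/q = (2·45 + 11)/(2·4 + 1) = 101/9; p² − 126·q² = 10201 − 10206 = -5.
  k = 3: m = 9, d = 5, a = ⌊(11 + 9)/5⌋ = 4; p/q = (4·101 + 45)/(4·9 + 4) = 449/40; p² − 126·q² = 201601 − 201600 = 1.
  The first convergent with p² − 126·q² = 1 gives the fundamental solution (x₁, y₁) = (449, 40).
Step 2: Apply the recurrence (x_{n+1}, y_{n+1}) = (x₁x_n + 126y₁y_n, x₁y_n + y₁x_n) repeatedly.
  From (x_1, y_1) = (449, 40): x_2 = 449·449 + 126·40·40 = 403201; y_2 = 449·40 + 40·449 = 35920.
  From (x_2, y_2) = (403201, 35920): x_3 = 449·403201 + 126·40·35920 = 362074049; y_3 = 449·35920 + 40·403201 = 32256120.
  From (x_3, y_3) = (362074049, 32256120): x_4 = 449·362074049 + 126·40·32256120 = 325142092801; y_4 = 449·32256120 + 40·362074049 = 28965959840.
Step 3: Verify x_4² - 126·y_4² = 105717380511014096025601 - 105717380511014096025600 = 1 (should be 1). ✓

(x_1, y_1) = (449, 40); (x_4, y_4) = (325142092801, 28965959840).


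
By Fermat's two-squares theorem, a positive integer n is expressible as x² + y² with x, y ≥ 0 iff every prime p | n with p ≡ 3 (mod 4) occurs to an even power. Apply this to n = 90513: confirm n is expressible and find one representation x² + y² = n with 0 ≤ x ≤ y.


Step 1: Factor n = 90513 = 3^2 · 89 · 113.
Step 2: Check the mod-4 condition on each prime factor: 3 ≡ 3 (mod 4), exponent 2 (must be even); 89 ≡ 1 (mod 4), exponent 1; 113 ≡ 1 (mod 4), exponent 1.
All primes ≡ 3 (mod 4) appear to even exponent (or don't appear), so by the two-squares theorem n IS expressible as a sum of two squares.
Step 3: Build a representation. Group n = k² · m with k = 3 and m = 89 · 113 = 10057 (a product of primes ≡ 1 (mod 4)); a representation of m scales to one of n via (k·x)² + (k·y)² = k²(x² + y²). Each prime p ≡ 1 (mod 4) is itself a sum of two squares; find a² by testing p − a² for a perfect square:
  89: 89 − 1² = 88, 89 − 2² = 85, 89 − 3² = 80, 89 − 4² = 73, 89 − 5² = 64 = 8² ⇒ 89 = 5² + 8².
  113: 113 − 1² = 112, 113 − 2² = 109, 113 − 3² = 104, 113 − 4² = 97, 113 − 5² = 88, 113 − 6² = 77, 113 − 7² = 64 = 8² ⇒ 113 = 7² + 8².
  Combine using the Brahmagupta–Fibonacci identity (a² + b²)(c² + d²) = (ac − bd)² + (ad + bc)² = (ac + bd)² + (ad − bc)²:
  89 · 113 = 10057: from (5² + 8²)(7² + 8²), take (5·7 − 8·8, 5·8 + 8·7) = (35 − 64, 40 + 56) = (-29, 96); dropping signs (only squares matter) gives (29, 96); check 29² + 96² = 841 + 9216 = 10057 ✓.
  Scale by k = 3: (3·29, 3·96) = (87, 288).
Step 4: Order so x ≤ y and verify: 87² + 288² = 7569 + 82944 = 90513 = n. ✓

n = 90513 = 87² + 288² (one valid representation with x ≤ y).


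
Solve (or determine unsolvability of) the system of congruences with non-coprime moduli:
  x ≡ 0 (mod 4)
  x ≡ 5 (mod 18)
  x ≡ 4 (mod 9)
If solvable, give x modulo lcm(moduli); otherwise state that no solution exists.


Moduli 4, 18, 9 are not pairwise coprime, so CRT works modulo lcm(m_i) when all pairwise compatibility conditions hold.
Pairwise compatibility: gcd(m_i, m_j) must divide a_i - a_j for every pair.
Merge one congruence at a time:
  Start: x ≡ 0 (mod 4).
  Combine with x ≡ 5 (mod 18): gcd(4, 18) = 2, and 5 - 0 = 5 is NOT divisible by 2.
    ⇒ system is inconsistent (no integer solution).

No solution (the system is inconsistent).


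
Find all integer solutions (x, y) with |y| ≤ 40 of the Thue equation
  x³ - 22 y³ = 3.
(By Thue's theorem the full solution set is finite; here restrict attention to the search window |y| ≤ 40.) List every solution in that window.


The equation is x³ - 22y³ = 3. For fixed y, x³ = 22·y³ + 3, so a solution requires the RHS to be a perfect cube.
Strategy: iterate y from -40 to 40, compute RHS = 22·y³ + 3, and check whether it is a (positive or negative) perfect cube.
Check small values of y:
  y = 0: RHS = 3 is not a perfect cube.
  y = 1: RHS = 25 is not a perfect cube.
  y = -1: RHS = -19 is not a perfect cube.
  y = 2: RHS = 179 is not a perfect cube.
  y = -2: RHS = -173 is not a perfect cube.
  y = 3: RHS = 597 is not a perfect cube.
  y = -3: RHS = -591 is not a perfect cube.
Continuing the search up to |y| = 40 finds no solutions either.
No (x, y) in the scanned range satisfies the equation.

No integer solutions with |y| ≤ 40.


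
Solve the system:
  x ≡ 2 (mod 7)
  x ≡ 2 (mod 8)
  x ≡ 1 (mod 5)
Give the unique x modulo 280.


Moduli 7, 8, 5 are pairwise coprime; by CRT there is a unique solution modulo M = 7 · 8 · 5 = 280.
Solve pairwise, accumulating the modulus:
  Start with x ≡ 2 (mod 7).
  Combine with x ≡ 2 (mod 8): since gcd(7, 8) = 1, we get a unique residue mod 56.
    Write x = 2 + 7·t and substitute into x ≡ 2 (mod 8): 7·t ≡ 2 − 2 = 0 (mod 8).
    The inverse of 7 mod 8 is 7 (since 7·7 = 49 = 6·8 + 1), so t ≡ 7·0 = 0 ≡ 0 (mod 8).
    Then x = 2 + 7·0 = 2, valid modulo lcm(7, 8) = 56: x ≡ 2 (mod 56).
  Combine with x ≡ 1 (mod 5): since gcd(56, 5) = 1, we get a unique residue mod 280.
    Write x = 2 + 56·t and substitute into x ≡ 1 (mod 5): 56·t ≡ 1 − 2 = -1 (mod 5).
    Reduce coefficients mod 5: 1·t ≡ 4 (mod 5).
    So t ≡ 4 (mod 5).
    Then x = 2 + 56·4 = 226, valid modulo lcm(56, 5) = 280: x ≡ 226 (mod 280).
Verify: 226 mod 7 = 2 ✓, 226 mod 8 = 2 ✓, 226 mod 5 = 1 ✓.

x ≡ 226 (mod 280).


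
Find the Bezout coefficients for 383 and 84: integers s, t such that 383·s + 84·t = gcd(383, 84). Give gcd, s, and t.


Euclidean algorithm on (383, 84) — divide until remainder is 0:
  383 = 4 · 84 + 47
  84 = 1 · 47 + 37
  47 = 1 · 37 + 10
  37 = 3 · 10 + 7
  10 = 1 · 7 + 3
  7 = 2 · 3 + 1
  3 = 3 · 1 + 0
gcd(383, 84) = 1.
Track Bezout coefficients alongside the remainders: start with r₀ = 383 = a·1 + b·0 (s = 1, t = 0) and r₁ = 84 = a·0 + b·1 (s = 0, t = 1); each new remainder r_{k+1} = r_{k-1} − q_k·r_k inherits s_{k+1} = s_{k-1} − q_k·s_k, t_{k+1} = t_{k-1} − q_k·t_k, so r_k = a·s_k + b·t_k at every step:
  q = 4: r = 47, s = 1 − 4·0 = 1, t = 0 − 4·1 = -4  (check: 383·1 + 84·(-4) = 47)
  q = 1: r = 37, s = 0 − 1·1 = -1, t = 1 − 1·(-4) = 5  (check: 383·(-1) + 84·5 = 37)
  q = 1: r = 10, s = 1 − 1·(-1) = 2, t = -4 − 1·5 = -9  (check: 383·2 + 84·(-9) = 10)
  q = 3: r = 7, s = -1 − 3·2 = -7, t = 5 − 3·(-9) = 32  (check: 383·(-7) + 84·32 = 7)
  q = 1: r = 3, s = 2 − 1·(-7) = 9, t = -9 − 1·32 = -41  (check: 383·9 + 84·(-41) = 3)
  q = 2: r = 1, s = -7 − 2·9 = -25, t = 32 − 2·(-41) = 114  (check: 383·(-25) + 84·114 = 1)
The row with r = 1 (the gcd) gives the Bezout coefficients s = -25, t = 114.
Result: 383 · (-25) + 84 · (114) = 1.

gcd(383, 84) = 1; s = -25, t = 114 (check: 383·(-25) + 84·114 = 1).


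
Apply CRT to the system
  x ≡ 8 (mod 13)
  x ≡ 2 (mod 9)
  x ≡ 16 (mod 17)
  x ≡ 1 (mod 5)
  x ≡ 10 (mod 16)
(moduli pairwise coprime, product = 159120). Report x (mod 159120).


Product of moduli M = 13 · 9 · 17 · 5 · 16 = 159120.
Merge one congruence at a time:
  Start: x ≡ 8 (mod 13).
  Combine with x ≡ 2 (mod 9); new modulus lcm = 117.
    Write x = 8 + 13·t and substitute into x ≡ 2 (mod 9): 13·t ≡ 2 − 8 = -6 (mod 9).
    Reduce coefficients mod 9: 4·t ≡ 3 (mod 9).
    The inverse of 4 mod 9 is 7 (since 4·7 = 28 = 3·9 + 1), so t ≡ 7·3 = 21 ≡ 3 (mod 9).
    Then x = 8 + 13·3 = 47, valid modulo lcm(13, 9) = 117: x ≡ 47 (mod 117).
  Combine with x ≡ 16 (mod 17); new modulus lcm = 1989.
    Write x = 47 + 117·t and substitute into x ≡ 16 (mod 17): 117·t ≡ 16 − 47 = -31 (mod 17).
    Reduce coefficients mod 17: 15·t ≡ 3 (mod 17).
    The inverse of 15 mod 17 is 8 (since 15·8 = 120 = 7·17 + 1), so t ≡ 8·3 = 24 ≡ 7 (mod 17).
    Then x = 47 + 117·7 = 866, valid modulo lcm(117, 17) = 1989: x ≡ 866 (mod 1989).
  Combine with x ≡ 1 (mod 5); new modulus lcm = 9945.
    Write x = 866 + 1989·t and substitute into x ≡ 1 (mod 5): 1989·t ≡ 1 − 866 = -865 (mod 5).
    Reduce coefficients mod 5: 4·t ≡ 0 (mod 5).
    The inverse of 4 mod 5 is 4 (since 4·4 = 16 = 3·5 + 1), so t ≡ 4·0 = 0 ≡ 0 (mod 5).
    Then x = 866 + 1989·0 = 866, valid modulo lcm(1989, 5) = 9945: x ≡ 866 (mod 9945).
  Combine with x ≡ 10 (mod 16); new modulus lcm = 159120.
    Write x = 866 + 9945·t and substitute into x ≡ 10 (mod 16): 9945·t ≡ 10 − 866 = -856 (mod 16).
    Reduce coefficients mod 16: 9·t ≡ 8 (mod 16).
    The inverse of 9 mod 16 is 9 (since 9·9 = 81 = 5·16 + 1), so t ≡ 9·8 = 72 ≡ 8 (mod 16).
    Then x = 866 + 9945·8 = 80426, valid modulo lcm(9945, 16) = 159120: x ≡ 80426 (mod 159120).
Verify against each original: 80426 mod 13 = 8, 80426 mod 9 = 2, 80426 mod 17 = 16, 80426 mod 5 = 1, 80426 mod 16 = 10.

x ≡ 80426 (mod 159120).


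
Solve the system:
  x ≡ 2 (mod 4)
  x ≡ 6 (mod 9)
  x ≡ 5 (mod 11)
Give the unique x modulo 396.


Moduli 4, 9, 11 are pairwise coprime; by CRT there is a unique solution modulo M = 4 · 9 · 11 = 396.
Solve pairwise, accumulating the modulus:
  Start with x ≡ 2 (mod 4).
  Combine with x ≡ 6 (mod 9): since gcd(4, 9) = 1, we get a unique residue mod 36.
    Write x = 2 + 4·t and substitute into x ≡ 6 (mod 9): 4·t ≡ 6 − 2 = 4 (mod 9).
    The inverse of 4 mod 9 is 7 (since 4·7 = 28 = 3·9 + 1), so t ≡ 7·4 = 28 ≡ 1 (mod 9).
    Then x = 2 + 4·1 = 6, valid modulo lcm(4, 9) = 36: x ≡ 6 (mod 36).
  Combine with x ≡ 5 (mod 11): since gcd(36, 11) = 1, we get a unique residue mod 396.
    Write x = 6 + 36·t and substitute into x ≡ 5 (mod 11): 36·t ≡ 5 − 6 = -1 (mod 11).
    Reduce coefficients mod 11: 3·t ≡ 10 (mod 11).
    The inverse of 3 mod 11 is 4 (since 3·4 = 12 = 1·11 + 1), so t ≡ 4·10 = 40 ≡ 7 (mod 11).
    Then x = 6 + 36·7 = 258, valid modulo lcm(36, 11) = 396: x ≡ 258 (mod 396).
Verify: 258 mod 4 = 2 ✓, 258 mod 9 = 6 ✓, 258 mod 11 = 5 ✓.

x ≡ 258 (mod 396).


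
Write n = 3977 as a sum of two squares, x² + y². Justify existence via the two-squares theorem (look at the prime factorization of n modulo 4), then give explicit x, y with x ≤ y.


Step 1: Factor n = 3977 = 41 · 97.
Step 2: Check the mod-4 condition on each prime factor: 41 ≡ 1 (mod 4), exponent 1; 97 ≡ 1 (mod 4), exponent 1.
All primes ≡ 3 (mod 4) appear to even exponent (or don't appear), so by the two-squares theorem n IS expressible as a sum of two squares.
Step 3: Build a representation. Here n = 41 · 97 is a product of primes ≡ 1 (mod 4). Each prime p ≡ 1 (mod 4) is itself a sum of two squares; find a² by testing p − a² for a perfect square:
  41: 41 − 1² = 40, 41 − 2² = 37, 41 − 3² = 32, 41 − 4² = 25 = 5² ⇒ 41 = 4² + 5².
  97: 97 − 1² = 96, 97 − 2² = 93, 97 − 3² = 88, 97 − 4² = 81 = 9² ⇒ 97 = 4² + 9².
  Combine using the Brahmagupta–Fibonacci identity (a² + b²)(c² + d²) = (ac − bd)² + (ad + bc)² = (ac + bd)² + (ad − bc)²:
  41 · 97 = 3977: from (4² + 5²)(4² + 9²), take (4·4 − 5·9, 4·9 + 5·4) = (16 − 45, 36 + 20) = (-29, 56); dropping signs (only squares matter) gives (29, 56); check 29² + 56² = 841 + 3136 = 3977 ✓.
Step 4: Order so x ≤ y and verify: 29² + 56² = 841 + 3136 = 3977 = n. ✓

n = 3977 = 29² + 56² (one valid representation with x ≤ y).


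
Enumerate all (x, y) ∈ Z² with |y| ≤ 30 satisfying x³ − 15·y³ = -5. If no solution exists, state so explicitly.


The equation is x³ - 15y³ = -5. For fixed y, x³ = 15·y³ − 5, so a solution requires the RHS to be a perfect cube.
Strategy: iterate y from -30 to 30, compute RHS = 15·y³ − 5, and check whether it is a (positive or negative) perfect cube.
Check small values of y:
  y = 0: RHS = -5 is not a perfect cube.
  y = 1: RHS = 10 is not a perfect cube.
  y = -1: RHS = -20 is not a perfect cube.
  y = 2: RHS = 115 is not a perfect cube.
  y = -2: RHS = -125 = (-5)³ ⇒ x = -5 works.
  y = 3: RHS = 400 is not a perfect cube.
  y = -3: RHS = -410 is not a perfect cube.
Continuing the search up to |y| = 30 finds no further solutions beyond those listed.
Collected solutions: (-5, -2).

Solutions (with |y| ≤ 30): (-5, -2).


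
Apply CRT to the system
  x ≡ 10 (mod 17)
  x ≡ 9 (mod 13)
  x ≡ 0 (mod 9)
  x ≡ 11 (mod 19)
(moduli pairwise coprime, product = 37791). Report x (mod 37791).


Product of moduli M = 17 · 13 · 9 · 19 = 37791.
Merge one congruence at a time:
  Start: x ≡ 10 (mod 17).
  Combine with x ≡ 9 (mod 13); new modulus lcm = 221.
    Write x = 10 + 17·t and substitute into x ≡ 9 (mod 13): 17·t ≡ 9 − 10 = -1 (mod 13).
    Reduce coefficients mod 13: 4·t ≡ 12 (mod 13).
    The inverse of 4 mod 13 is 10 (since 4·10 = 40 = 3·13 + 1), so t ≡ 10·12 = 120 ≡ 3 (mod 13).
    Then x = 10 + 17·3 = 61, valid modulo lcm(17, 13) = 221: x ≡ 61 (mod 221).
  Combine with x ≡ 0 (mod 9); new modulus lcm = 1989.
    Write x = 61 + 221·t and substitute into x ≡ 0 (mod 9): 221·t ≡ 0 − 61 = -61 (mod 9).
    Reduce coefficients mod 9: 5·t ≡ 2 (mod 9).
    The inverse of 5 mod 9 is 2 (since 5·2 = 10 = 1·9 + 1), so t ≡ 2·2 = 4 ≡ 4 (mod 9).
    Then x = 61 + 221·4 = 945, valid modulo lcm(221, 9) = 1989: x ≡ 945 (mod 1989).
  Combine with x ≡ 11 (mod 19); new modulus lcm = 37791.
    Write x = 945 + 1989·t and substitute into x ≡ 11 (mod 19): 1989·t ≡ 11 − 945 = -934 (mod 19).
    Reduce coefficients mod 19: 13·t ≡ 16 (mod 19).
    The inverse of 13 mod 19 is 3 (since 13·3 = 39 = 2·19 + 1), so t ≡ 3·16 = 48 ≡ 10 (mod 19).
    Then x = 945 + 1989·10 = 20835, valid modulo lcm(1989, 19) = 37791: x ≡ 20835 (mod 37791).
Verify against each original: 20835 mod 17 = 10, 20835 mod 13 = 9, 20835 mod 9 = 0, 20835 mod 19 = 11.

x ≡ 20835 (mod 37791).


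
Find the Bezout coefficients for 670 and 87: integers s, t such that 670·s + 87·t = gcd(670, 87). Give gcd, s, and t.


Euclidean algorithm on (670, 87) — divide until remainder is 0:
  670 = 7 · 87 + 61
  87 = 1 · 61 + 26
  61 = 2 · 26 + 9
  26 = 2 · 9 + 8
  9 = 1 · 8 + 1
  8 = 8 · 1 + 0
gcd(670, 87) = 1.
Track Bezout coefficients alongside the remainders: start with r₀ = 670 = a·1 + b·0 (s = 1, t = 0) and r₁ = 87 = a·0 + b·1 (s = 0, t = 1); each new remainder r_{k+1} = r_{k-1} − q_k·r_k inherits s_{k+1} = s_{k-1} − q_k·s_k, t_{k+1} = t_{k-1} − q_k·t_k, so r_k = a·s_k + b·t_k at every step:
  q = 7: r = 61, s = 1 − 7·0 = 1, t = 0 − 7·1 = -7  (check: 670·1 + 87·(-7) = 61)
  q = 1: r = 26, s = 0 − 1·1 = -1, t = 1 − 1·(-7) = 8  (check: 670·(-1) + 87·8 = 26)
  q = 2: r = 9, s = 1 − 2·(-1) = 3, t = -7 − 2·8 = -23  (check: 670·3 + 87·(-23) = 9)
  q = 2: r = 8, s = -1 − 2·3 = -7, t = 8 − 2·(-23) = 54  (check: 670·(-7) + 87·54 = 8)
  q = 1: r = 1, s = 3 − 1·(-7) = 10, t = -23 − 1·54 = -77  (check: 670·10 + 87·(-77) = 1)
The row with r = 1 (the gcd) gives the Bezout coefficients s = 10, t = -77.
Result: 670 · (10) + 87 · (-77) = 1.

gcd(670, 87) = 1; s = 10, t = -77 (check: 670·10 + 87·(-77) = 1).


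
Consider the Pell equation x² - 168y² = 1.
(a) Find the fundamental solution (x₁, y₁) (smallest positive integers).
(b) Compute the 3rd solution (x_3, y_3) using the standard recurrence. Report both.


Step 1: Find the fundamental solution (x₁, y₁) of x² - 168y² = 1.
  Expand √168 as a continued fraction. a₀ = ⌊√168⌋ = 12; iterate m_{k+1} = d_k·a_k − m_k, d_{k+1} = (168 − m_{k+1}²)/d_k, a_{k+1} = ⌊(a₀ + m_{k+1})/d_{k+1}⌋ (starting m₀ = 0, d₀ = 1), with convergents p_k = a_k·p_{k-1} + p_{k-2}, q_k = a_k·q_{k-1} + q_{k-2} (p₋₁ = 1, q₋₁ = 0):
  k = 0: a₀ = 12; p₀/q₀ = 12/1; p₀² − 168·q₀² = 144 − 168 = -24.
  k = 1: m = 12, d = 24, a = ⌊(12 + 12)/24⌋ = 1; p/q = (1·12 + 1)/(1·1 + 0) = 13/1; p² − 168·q² = 169 − 168 = 1.
  The first convergent with p² − 168·q² = 1 gives the fundamental solution (x₁, y₁) = (13, 1).
Step 2: Apply the recurrence (x_{n+1}, y_{n+1}) = (x₁x_n + 168y₁y_n, x₁y_n + y₁x_n) repeatedly.
  From (x_1, y_1) = (13, 1): x_2 = 13·13 + 168·1·1 = 337; y_2 = 13·1 + 1·13 = 26.
  From (x_2, y_2) = (337, 26): x_3 = 13·337 + 168·1·26 = 8749; y_3 = 13·26 + 1·337 = 675.
Step 3: Verify x_3² - 168·y_3² = 76545001 - 76545000 = 1 (should be 1). ✓

(x_1, y_1) = (13, 1); (x_3, y_3) = (8749, 675).


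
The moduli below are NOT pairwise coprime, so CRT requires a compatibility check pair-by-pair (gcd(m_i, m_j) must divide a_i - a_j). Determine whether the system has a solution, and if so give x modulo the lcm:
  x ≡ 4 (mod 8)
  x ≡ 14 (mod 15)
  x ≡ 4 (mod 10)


Moduli 8, 15, 10 are not pairwise coprime, so CRT works modulo lcm(m_i) when all pairwise compatibility conditions hold.
Pairwise compatibility: gcd(m_i, m_j) must divide a_i - a_j for every pair.
Merge one congruence at a time:
  Start: x ≡ 4 (mod 8).
  Combine with x ≡ 14 (mod 15): gcd(8, 15) = 1; 14 - 4 = 10, which IS divisible by 1, so compatible.
    Write x = 4 + 8·t and substitute into x ≡ 14 (mod 15): 8·t ≡ 14 − 4 = 10 (mod 15).
    The inverse of 8 mod 15 is 2 (since 8·2 = 16 = 1·15 + 1), so t ≡ 2·10 = 20 ≡ 5 (mod 15).
    Then x = 4 + 8·5 = 44, valid modulo lcm(8, 15) = 120: x ≡ 44 (mod 120).
  Combine with x ≡ 4 (mod 10): gcd(120, 10) = 10; 4 - 44 = -40, which IS divisible by 10, so compatible.
    Write x = 44 + 120·t and substitute into x ≡ 4 (mod 10): 120·t ≡ 4 − 44 = -40 (mod 10).
    Divide the congruence (and modulus) by g = 10: 12·t ≡ -4 (mod 1).
    Modulo 1 every t works; take t = 0.
    Then x = 44 + 120·0 = 44, valid modulo lcm(120, 10) = 120: x ≡ 44 (mod 120).
Verify: 44 mod 8 = 4, 44 mod 15 = 14, 44 mod 10 = 4.

x ≡ 44 (mod 120).
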